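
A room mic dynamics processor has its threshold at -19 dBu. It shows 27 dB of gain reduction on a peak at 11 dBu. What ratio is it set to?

10:1

Input overshoot = 11 − (-19) = 30 dB.
Output overshoot = 30 − 27 = 3 dB.
Ratio = input overshoot / output overshoot = 30 / 3 = 10.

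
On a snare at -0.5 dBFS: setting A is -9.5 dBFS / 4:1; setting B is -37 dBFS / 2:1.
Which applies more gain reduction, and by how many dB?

B, by 11.5 dB

A: overshoot 9 dB → output overshoot 2.25 dB → GR 6.75 dB.
B: overshoot 36.5 dB → output overshoot 18.25 dB → GR 18.25 dB.
B reduces 11.5 dB more.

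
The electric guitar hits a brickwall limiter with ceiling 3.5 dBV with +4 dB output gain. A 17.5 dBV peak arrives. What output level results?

7.5 dBV

At ∞:1, everything above 3.5 dBV is held at the ceiling.
Output gain then adds 4 dB: 3.5 + 4 = 7.5 dBV.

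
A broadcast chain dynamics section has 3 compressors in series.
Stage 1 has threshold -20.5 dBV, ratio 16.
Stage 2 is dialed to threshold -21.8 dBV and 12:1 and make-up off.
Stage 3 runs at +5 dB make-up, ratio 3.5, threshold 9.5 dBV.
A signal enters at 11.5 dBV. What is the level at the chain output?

-16.525 dBV

Stage 1: overshoot 32 dB → 32/16 = 2 dB → -18.5 dBV.
Stage 2: -18.5 dBV is 3.3 dB over -21.8 dBV; at 12:1 that becomes 0.275 dB over, giving -21.525 dBV.
Stage 3: -21.525 dBV is at or below the 9.5 dBV threshold — no compression; make-up brings it to -16.525 dBV.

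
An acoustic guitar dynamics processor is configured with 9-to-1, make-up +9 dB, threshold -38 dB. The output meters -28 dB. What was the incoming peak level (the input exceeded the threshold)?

-29 dB

Stripping the +9 dB make-up gives -37 dB at the gain stage.
The compressed level sits -37 − (-38) = 1 dB over threshold.
Input overshoot = R × output overshoot = 9 dB → input = -38 + 9 = -29 dB.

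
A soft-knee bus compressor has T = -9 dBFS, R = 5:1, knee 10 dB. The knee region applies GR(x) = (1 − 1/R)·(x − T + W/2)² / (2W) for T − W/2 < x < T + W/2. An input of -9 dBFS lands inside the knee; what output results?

x − T + W/2 = -9 − (-9) + 5 = 5.
GR = (1 − 1/5) × 5² / 20 = 0.8 × 25 / 20 = 1 dB.
Output = -9 − 1 = -10 dBFS.

-10 dBFS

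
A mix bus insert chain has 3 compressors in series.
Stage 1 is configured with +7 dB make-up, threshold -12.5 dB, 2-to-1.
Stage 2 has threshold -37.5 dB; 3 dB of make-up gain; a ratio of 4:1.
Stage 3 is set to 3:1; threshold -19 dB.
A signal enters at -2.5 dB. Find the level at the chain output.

Stage 1: 10 dB above -12.5 dB, reduced 2:1 to 5 dB above → -7.5 dB; +7 dB make-up → -0.5 dB.
Stage 2: 37 dB above -37.5 dB, reduced 4:1 to 9.25 dB above → -28.25 dB; +3 dB make-up → -25.25 dB.
Stage 3: below threshold (-25.25 ≤ -19); passes unchanged; output -25.25 dB.

-25.25 dB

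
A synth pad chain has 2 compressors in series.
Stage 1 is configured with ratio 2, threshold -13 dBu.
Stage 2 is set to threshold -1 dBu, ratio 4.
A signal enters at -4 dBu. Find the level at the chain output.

Stage 1: -4 dBu is 9 dB over -13 dBu; at 2:1 that becomes 4.5 dB over, giving -8.5 dBu.
Stage 2: -8.5 dBu ≤ -1 dBu, so stage 2 doesn't engage; output -8.5 dBu.

-8.5 dBu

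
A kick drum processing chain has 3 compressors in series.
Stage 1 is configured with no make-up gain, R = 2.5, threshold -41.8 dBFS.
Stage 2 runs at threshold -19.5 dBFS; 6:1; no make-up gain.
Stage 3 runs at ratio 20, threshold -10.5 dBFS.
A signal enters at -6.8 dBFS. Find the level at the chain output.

Stage 1: 35 dB above -41.8 dBFS, reduced 2.5:1 to 14 dB above → -27.8 dBFS.
Stage 2: below threshold (-27.8 ≤ -19.5); passes unchanged; output -27.8 dBFS.
Stage 3: -27.8 dBFS is at or below the -10.5 dBFS threshold — no compression; output -27.8 dBFS.

-27.8 dBFS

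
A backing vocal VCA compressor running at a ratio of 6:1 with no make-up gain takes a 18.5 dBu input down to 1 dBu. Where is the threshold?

Let T be the threshold. Output overshoot = (input overshoot)/R, so 1 − T = (18.5 − T)/6.
6·(1 − T) = 18.5 − T → 5·T = 6 − 18.5 = -12.5.
T = -12.5/5 = -2.5 dBu.

-2.5 dBu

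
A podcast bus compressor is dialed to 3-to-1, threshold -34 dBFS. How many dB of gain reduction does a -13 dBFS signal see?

14 dB

The signal is 21 dB above threshold.
At 3:1, output sits 21/3 = 7 dB above threshold.
Gain reduction = 21 − 7 = 14 dB.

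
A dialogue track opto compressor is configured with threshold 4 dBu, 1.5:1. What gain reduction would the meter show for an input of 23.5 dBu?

6.5 dB

The signal is 19.5 dB above threshold.
A 1.5:1 ratio leaves 13 dB of that excess.
GR = overshoot in − overshoot out = 19.5 − 13 = 6.5 dB.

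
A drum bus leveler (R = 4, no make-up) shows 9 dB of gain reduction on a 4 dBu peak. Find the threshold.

Let T be the threshold. Output overshoot = (input overshoot)/R, so -5 − T = (4 − T)/4.
4·(-5 − T) = 4 − T → 3·T = -20 − 4 = -24.
T = -24/3 = -8 dBu.

-8 dBu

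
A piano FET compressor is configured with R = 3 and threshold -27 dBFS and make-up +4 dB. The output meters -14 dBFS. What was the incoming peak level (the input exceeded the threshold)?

0 dBFS

Remove make-up: -14 − 4 = -18 dBFS.
Post-compression overshoot = -18 − (-27) = 9 dB.
Input overshoot = R × output overshoot = 27 dB → input = -27 + 27 = 0 dBFS.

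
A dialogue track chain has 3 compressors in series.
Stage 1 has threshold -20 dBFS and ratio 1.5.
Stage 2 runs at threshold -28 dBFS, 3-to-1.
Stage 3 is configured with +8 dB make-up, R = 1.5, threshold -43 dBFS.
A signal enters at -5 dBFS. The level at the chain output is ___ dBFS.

Stage 1: 15 dB above -20 dBFS, reduced 1.5:1 to 10 dB above → -10 dBFS.
Stage 2: -10 dBFS is 18 dB over -28 dBFS; at 3:1 that becomes 6 dB over, giving -22 dBFS.
Stage 3: overshoot 21 dB → 21/1.5 = 14 dB → -29 dBFS; +8 dB make-up → -21 dBFS.

-21 dBFS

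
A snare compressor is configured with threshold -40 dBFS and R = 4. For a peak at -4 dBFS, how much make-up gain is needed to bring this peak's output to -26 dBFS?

5 dB

Overshoot 36 dB → 36/4 = 9 dB after compression, so the compressed level is -40 + 9 = -31 dBFS.
Make-up = target − compressed = -26 − (-31) = 5 dB.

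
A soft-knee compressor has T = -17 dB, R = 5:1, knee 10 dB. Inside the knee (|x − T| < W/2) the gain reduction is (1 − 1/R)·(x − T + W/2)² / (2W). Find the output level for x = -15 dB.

-16.96 dB

x − T + W/2 = -15 − (-17) + 5 = 7.
GR = (1 − 1/5) × 7² / 20 = 0.8 × 49 / 20 = 1.96 dB.
Output = -15 − 1.96 = -16.96 dB.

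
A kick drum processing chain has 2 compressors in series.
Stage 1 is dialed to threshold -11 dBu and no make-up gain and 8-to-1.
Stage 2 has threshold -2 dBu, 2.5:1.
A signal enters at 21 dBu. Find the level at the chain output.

Stage 1: overshoot 32 dB → 32/8 = 4 dB → -7 dBu.
Stage 2: -7 dBu ≤ -2 dBu, so stage 2 doesn't engage; output -7 dBu.

-7 dBu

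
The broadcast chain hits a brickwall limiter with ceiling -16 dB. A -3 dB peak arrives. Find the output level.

The limiter clamps the peak to its -16 dB ceiling.

-16 dB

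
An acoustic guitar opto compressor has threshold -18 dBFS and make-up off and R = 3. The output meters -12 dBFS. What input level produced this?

The compressed level sits -12 − (-18) = 6 dB over threshold.
Undo the ratio: input overshoot = 6 × 3 = 18 dB, giving input = 0 dBFS.

0 dBFS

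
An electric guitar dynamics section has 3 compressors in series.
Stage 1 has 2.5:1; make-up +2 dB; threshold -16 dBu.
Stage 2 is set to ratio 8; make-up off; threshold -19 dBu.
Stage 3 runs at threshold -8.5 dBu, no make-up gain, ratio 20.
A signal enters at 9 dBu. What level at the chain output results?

-17.125 dBu

Stage 1: 9 dBu is 25 dB over -16 dBu; at 2.5:1 that becomes 10 dB over, giving -6 dBu; +2 dB make-up → -4 dBu.
Stage 2: overshoot 15 dB → 15/8 = 1.875 dB → -17.125 dBu.
Stage 3: below threshold (-17.125 ≤ -8.5); passes unchanged; output -17.125 dBu.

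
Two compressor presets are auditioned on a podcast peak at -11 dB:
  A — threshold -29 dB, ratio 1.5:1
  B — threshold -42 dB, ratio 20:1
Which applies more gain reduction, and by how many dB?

A: 18 dB over, compressed to 12 dB over, so 6 dB of GR.
B: 31 dB over, compressed to 1.55 dB over, so 29.45 dB of GR.
B applies 23.45 dB more gain reduction.

B, by 23.45 dB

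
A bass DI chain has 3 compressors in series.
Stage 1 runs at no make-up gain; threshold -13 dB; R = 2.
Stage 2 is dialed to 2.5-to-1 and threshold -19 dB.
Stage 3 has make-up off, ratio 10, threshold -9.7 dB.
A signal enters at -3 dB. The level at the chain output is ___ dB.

-14.6 dB

Stage 1: overshoot 10 dB → 10/2 = 5 dB → -8 dB.
Stage 2: -8 dB is 11 dB over -19 dB; at 2.5:1 that becomes 4.4 dB over, giving -14.6 dB.
Stage 3: -14.6 dB is at or below the -9.7 dB threshold — no compression; output -14.6 dB.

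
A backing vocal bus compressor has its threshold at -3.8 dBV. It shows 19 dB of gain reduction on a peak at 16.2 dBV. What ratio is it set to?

Input overshoot = 16.2 − (-3.8) = 20 dB.
Output overshoot = 20 − 19 = 1 dB.
Ratio = input overshoot / output overshoot = 20 / 1 = 20.

20:1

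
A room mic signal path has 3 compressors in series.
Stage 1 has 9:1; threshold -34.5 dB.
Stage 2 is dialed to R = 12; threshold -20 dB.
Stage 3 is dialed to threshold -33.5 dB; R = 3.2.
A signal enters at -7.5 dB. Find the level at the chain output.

Stage 1: 27 dB above -34.5 dB, reduced 9:1 to 3 dB above → -31.5 dB.
Stage 2: below threshold (-31.5 ≤ -20); passes unchanged; output -31.5 dB.
Stage 3: 2 dB above -33.5 dB, reduced 3.2:1 to 0.625 dB above → -32.875 dB.

-32.875 dB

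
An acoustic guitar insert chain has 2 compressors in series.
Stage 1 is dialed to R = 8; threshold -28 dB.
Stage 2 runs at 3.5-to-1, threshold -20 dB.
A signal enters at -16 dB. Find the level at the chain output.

-26.5 dB

Stage 1: overshoot 12 dB → 12/8 = 1.5 dB → -26.5 dB.
Stage 2: -26.5 dB is at or below the -20 dB threshold — no compression; output -26.5 dB.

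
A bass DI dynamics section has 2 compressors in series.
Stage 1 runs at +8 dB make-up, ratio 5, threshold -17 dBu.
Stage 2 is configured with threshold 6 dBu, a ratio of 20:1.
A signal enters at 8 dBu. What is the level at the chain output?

Stage 1: overshoot 25 dB → 25/5 = 5 dB → -12 dBu; +8 dB make-up → -4 dBu.
Stage 2: below threshold (-4 ≤ 6); passes unchanged; output -4 dBu.

-4 dBu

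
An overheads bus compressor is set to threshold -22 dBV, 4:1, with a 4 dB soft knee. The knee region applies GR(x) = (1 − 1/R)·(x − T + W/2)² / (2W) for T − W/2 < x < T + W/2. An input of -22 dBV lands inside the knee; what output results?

x − T + W/2 = -22 − (-22) + 2 = 2.
GR = (1 − 1/4) × 2² / 8 = 0.75 × 4 / 8 = 0.375 dB.
Output = -22 − 0.375 = -22.375 dBV.

-22.375 dBV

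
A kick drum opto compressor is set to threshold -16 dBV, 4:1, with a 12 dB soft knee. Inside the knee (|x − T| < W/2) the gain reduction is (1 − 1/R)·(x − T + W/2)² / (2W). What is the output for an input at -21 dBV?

x − T + W/2 = -21 − (-16) + 6 = 1.
GR = (1 − 1/4) × 1² / 24 = 0.75 × 1 / 24 = 0.03125 dB.
Output = -21 − 0.03125 = -21.03125 dBV.

-21.03125 dBV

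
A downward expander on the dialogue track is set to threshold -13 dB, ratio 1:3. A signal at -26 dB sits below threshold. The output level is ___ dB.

Below threshold, a 1:3 expander applies gain = (3−1)×(T − x) of attenuation.
(3−1) × 13 = 26 dB, so output = -26 − 26 = -52 dB.

-52 dB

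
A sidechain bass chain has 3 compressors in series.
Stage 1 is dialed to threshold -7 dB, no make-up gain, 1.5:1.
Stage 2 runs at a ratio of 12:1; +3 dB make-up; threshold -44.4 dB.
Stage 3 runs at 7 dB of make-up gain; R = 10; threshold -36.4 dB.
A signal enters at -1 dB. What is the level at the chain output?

Stage 1: 6 dB above -7 dB, reduced 1.5:1 to 4 dB above → -3 dB.
Stage 2: overshoot 41.4 dB → 41.4/12 = 3.45 dB → -40.95 dB; +3 dB make-up → -37.95 dB.
Stage 3: -37.95 dB ≤ -36.4 dB, so stage 3 doesn't engage; make-up brings it to -30.95 dB.

-30.95 dB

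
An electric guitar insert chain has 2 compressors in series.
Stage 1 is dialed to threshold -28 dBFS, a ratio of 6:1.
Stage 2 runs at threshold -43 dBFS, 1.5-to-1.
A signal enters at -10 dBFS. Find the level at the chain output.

Stage 1: overshoot 18 dB → 18/6 = 3 dB → -25 dBFS.
Stage 2: -25 dBFS is 18 dB over -43 dBFS; at 1.5:1 that becomes 12 dB over, giving -31 dBFS.

-31 dBFS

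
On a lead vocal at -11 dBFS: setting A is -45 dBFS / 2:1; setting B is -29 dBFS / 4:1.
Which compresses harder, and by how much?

A: GR = 34 − 34/2 = 17 dB.
B: GR = 18 − 18/4 = 13.5 dB.
A reduces 3.5 dB more.

A, by 3.5 dB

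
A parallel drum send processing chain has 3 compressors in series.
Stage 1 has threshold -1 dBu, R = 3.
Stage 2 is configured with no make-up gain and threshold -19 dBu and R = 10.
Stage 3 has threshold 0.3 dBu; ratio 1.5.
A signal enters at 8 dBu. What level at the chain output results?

Stage 1: 8 dBu is 9 dB over -1 dBu; at 3:1 that becomes 3 dB over, giving 2 dBu.
Stage 2: 2 dBu is 21 dB over -19 dBu; at 10:1 that becomes 2.1 dB over, giving -16.9 dBu.
Stage 3: below threshold (-16.9 ≤ 0.3); passes unchanged; output -16.9 dBu.

-16.9 dBu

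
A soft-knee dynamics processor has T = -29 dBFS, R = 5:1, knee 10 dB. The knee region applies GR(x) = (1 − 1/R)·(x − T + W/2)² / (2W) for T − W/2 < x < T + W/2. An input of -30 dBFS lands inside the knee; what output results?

-30.64 dBFS

x − T + W/2 = -30 − (-29) + 5 = 4.
GR = (1 − 1/5) × 4² / 20 = 0.8 × 16 / 20 = 0.64 dB.
Output = -30 − 0.64 = -30.64 dBFS.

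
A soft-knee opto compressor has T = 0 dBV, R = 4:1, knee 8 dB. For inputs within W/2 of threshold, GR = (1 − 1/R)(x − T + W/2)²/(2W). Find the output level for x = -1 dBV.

-1.421875 dBV

x − T + W/2 = -1 − 0 + 4 = 3.
GR = (1 − 1/4) × 3² / 16 = 0.75 × 9 / 16 = 0.421875 dB.
Output = -1 − 0.421875 = -1.421875 dBV.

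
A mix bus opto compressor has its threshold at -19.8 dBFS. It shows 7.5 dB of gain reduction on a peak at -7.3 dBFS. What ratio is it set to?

2.5:1

Input overshoot = -7.3 − (-19.8) = 12.5 dB.
Output overshoot = 12.5 − 7.5 = 5 dB.
Ratio = input overshoot / output overshoot = 12.5 / 5 = 2.5.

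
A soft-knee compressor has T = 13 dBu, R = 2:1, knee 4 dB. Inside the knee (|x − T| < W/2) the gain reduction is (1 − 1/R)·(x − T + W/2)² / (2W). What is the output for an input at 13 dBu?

12.75 dBu

x − T + W/2 = 13 − 13 + 2 = 2.
GR = (1 − 1/2) × 2² / 8 = 0.5 × 4 / 8 = 0.25 dB.
Output = 13 − 0.25 = 12.75 dBu.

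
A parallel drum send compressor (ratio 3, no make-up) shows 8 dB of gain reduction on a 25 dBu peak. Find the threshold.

13 dBu

Let T be the threshold. Output overshoot = (input overshoot)/R, so 17 − T = (25 − T)/3.
3·(17 − T) = 25 − T → 2·T = 51 − 25 = 26.
T = 26/2 = 13 dBu.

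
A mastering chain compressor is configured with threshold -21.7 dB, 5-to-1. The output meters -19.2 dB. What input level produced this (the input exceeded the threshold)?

The compressed level sits -19.2 − (-21.7) = 2.5 dB over threshold.
Undo the ratio: input overshoot = 2.5 × 5 = 12.5 dB, giving input = -9.2 dB.

-9.2 dB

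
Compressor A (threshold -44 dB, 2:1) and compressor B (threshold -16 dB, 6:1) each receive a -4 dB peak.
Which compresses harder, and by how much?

A, by 10 dB

A: overshoot 40 dB → output overshoot 20 dB → GR 20 dB.
B: overshoot 12 dB → output overshoot 2 dB → GR 10 dB.
A applies 10 dB more gain reduction.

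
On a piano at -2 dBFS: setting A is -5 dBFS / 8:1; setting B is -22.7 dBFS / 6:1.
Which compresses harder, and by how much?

B, by 14.625 dB

A: GR = 3 − 3/8 = 2.625 dB.
B: GR = 20.7 − 20.7/6 = 17.25 dB.
B reduces 14.625 dB more.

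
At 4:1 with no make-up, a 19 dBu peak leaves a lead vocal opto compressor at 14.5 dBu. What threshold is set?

Gain reduction = 19 − 14.5 = 4.5 dB; output overshoot = GR / (R − 1) = 4.5 / 3 = 1.5 dB.
Threshold = output − output overshoot = 14.5 − 1.5 = 13 dBu.

13 dBu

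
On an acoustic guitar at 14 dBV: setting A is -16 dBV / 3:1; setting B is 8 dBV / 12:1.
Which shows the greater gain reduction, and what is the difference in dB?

A, by 14.5 dB

A: overshoot 30 dB → output overshoot 10 dB → GR 20 dB.
B: overshoot 6 dB → output overshoot 0.5 dB → GR 5.5 dB.
A reduces 14.5 dB more.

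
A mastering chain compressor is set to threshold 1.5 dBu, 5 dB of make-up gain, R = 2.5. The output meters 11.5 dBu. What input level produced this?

Stripping the +5 dB make-up gives 6.5 dBu at the gain stage.
Post-compression overshoot = 6.5 − 1.5 = 5 dB.
Undo the ratio: input overshoot = 5 × 2.5 = 12.5 dB, giving input = 14 dBu.

14 dBu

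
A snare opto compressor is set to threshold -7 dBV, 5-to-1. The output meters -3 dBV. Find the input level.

13 dBV

The compressed level sits -3 − (-7) = 4 dB over threshold.
Undo the ratio: input overshoot = 4 × 5 = 20 dB, giving input = 13 dBV.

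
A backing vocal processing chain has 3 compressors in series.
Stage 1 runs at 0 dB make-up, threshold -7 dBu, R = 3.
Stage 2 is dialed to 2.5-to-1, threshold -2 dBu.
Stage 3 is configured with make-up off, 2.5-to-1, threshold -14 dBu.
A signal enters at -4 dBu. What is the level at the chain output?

Stage 1: overshoot 3 dB → 3/3 = 1 dB → -6 dBu.
Stage 2: -6 dBu is at or below the -2 dBu threshold — no compression; output -6 dBu.
Stage 3: 8 dB above -14 dBu, reduced 2.5:1 to 3.2 dB above → -10.8 dBu.

-10.8 dBu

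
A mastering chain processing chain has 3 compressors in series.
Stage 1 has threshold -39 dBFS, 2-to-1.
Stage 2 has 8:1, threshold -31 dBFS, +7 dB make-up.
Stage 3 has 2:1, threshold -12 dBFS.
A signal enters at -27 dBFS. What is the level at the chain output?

Stage 1: -27 dBFS is 12 dB over -39 dBFS; at 2:1 that becomes 6 dB over, giving -33 dBFS.
Stage 2: -33 dBFS is at or below the -31 dBFS threshold — no compression; make-up brings it to -26 dBFS.
Stage 3: -26 dBFS is at or below the -12 dBFS threshold — no compression; output -26 dBFS.

-26 dBFS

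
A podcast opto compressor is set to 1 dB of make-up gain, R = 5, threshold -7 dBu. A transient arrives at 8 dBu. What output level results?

-3 dBu

The input is 15 dB above the -7 dBu threshold.
The 15 dB excess becomes 3 dB after 5:1 reduction.
So the level is -7 + 3 = -4 dBu; make-up adds 1 dB, giving -3 dBu.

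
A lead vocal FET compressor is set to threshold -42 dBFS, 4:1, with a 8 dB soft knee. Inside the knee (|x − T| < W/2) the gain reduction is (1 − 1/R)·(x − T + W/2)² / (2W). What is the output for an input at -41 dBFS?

x − T + W/2 = -41 − (-42) + 4 = 5.
GR = (1 − 1/4) × 5² / 16 = 0.75 × 25 / 16 = 1.171875 dB.
Output = -41 − 1.171875 = -42.171875 dBFS.

-42.171875 dBFS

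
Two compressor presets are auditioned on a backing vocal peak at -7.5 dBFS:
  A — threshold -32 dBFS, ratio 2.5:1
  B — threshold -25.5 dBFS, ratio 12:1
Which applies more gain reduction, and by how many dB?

B, by 1.8 dB

A: overshoot 24.5 dB → output overshoot 9.8 dB → GR 14.7 dB.
B: overshoot 18 dB → output overshoot 1.5 dB → GR 16.5 dB.
B applies 1.8 dB more gain reduction.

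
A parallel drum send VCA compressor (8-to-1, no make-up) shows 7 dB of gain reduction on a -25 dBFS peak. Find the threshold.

Let T be the threshold. Output overshoot = (input overshoot)/R, so -32 − T = (-25 − T)/8.
8·(-32 − T) = -25 − T → 7·T = -256 − (-25) = -231.
T = -231/7 = -33 dBFS.

-33 dBFS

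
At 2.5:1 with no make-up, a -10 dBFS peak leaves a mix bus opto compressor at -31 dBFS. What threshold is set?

-45 dBFS

Gain reduction = -10 − (-31) = 21 dB; output overshoot = GR / (R − 1) = 21 / 1.5 = 14 dB.
Threshold = output − output overshoot = -31 − 14 = -45 dBFS.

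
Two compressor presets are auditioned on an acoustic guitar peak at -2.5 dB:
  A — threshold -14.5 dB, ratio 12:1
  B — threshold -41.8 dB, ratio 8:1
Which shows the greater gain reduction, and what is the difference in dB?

A: 12 dB over, compressed to 1 dB over, so 11 dB of GR.
B: 39.3 dB over, compressed to 4.9125 dB over, so 34.3875 dB of GR.
B reduces 23.3875 dB more.

B, by 23.3875 dB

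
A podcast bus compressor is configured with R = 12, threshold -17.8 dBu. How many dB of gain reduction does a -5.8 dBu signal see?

11 dB

The signal is 12 dB above threshold.
A 12:1 ratio leaves 1 dB of that excess.
So the signal is attenuated by 12 − 1 = 11 dB.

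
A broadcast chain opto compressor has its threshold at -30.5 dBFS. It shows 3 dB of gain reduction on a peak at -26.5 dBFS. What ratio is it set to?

Input overshoot = -26.5 − (-30.5) = 4 dB.
Output overshoot = 4 − 3 = 1 dB.
Ratio = input overshoot / output overshoot = 4 / 1 = 4.

4:1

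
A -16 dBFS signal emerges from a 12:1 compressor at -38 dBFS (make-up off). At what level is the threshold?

Input is 24 dB above T (since output overshoot × R = input overshoot: (-38 − T)·12 = -16 − T gives T = -40 dBFS).
Check: -40 + (-16 − (-40))/12 = -40 + 2 = -38 dBFS. ✓

-40 dBFS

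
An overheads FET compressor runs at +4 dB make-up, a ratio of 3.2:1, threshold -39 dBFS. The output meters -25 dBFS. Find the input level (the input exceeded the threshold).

-7 dBFS

Remove make-up: -25 − 4 = -29 dBFS.
The compressed level sits -29 − (-39) = 10 dB over threshold.
Before 3.2:1 compression the overshoot was 10 × 3.2 = 32 dB, so input = -39 + 32 = -7 dBFS.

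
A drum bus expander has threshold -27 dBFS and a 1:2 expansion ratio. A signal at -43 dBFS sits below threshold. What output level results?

-59 dBFS

Undershoot = (-27) − (-43) = 16 dB.
At 1:2, that expands to 32 dB under threshold.
Output = -27 − 32 = -59 dBFS.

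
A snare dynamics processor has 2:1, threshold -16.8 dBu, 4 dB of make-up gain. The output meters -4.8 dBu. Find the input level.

Before make-up, the level was -4.8 − 4 = -8.8 dBu.
The compressed level sits -8.8 − (-16.8) = 8 dB over threshold.
Input overshoot = R × output overshoot = 16 dB → input = -16.8 + 16 = -0.8 dBu.

-0.8 dBu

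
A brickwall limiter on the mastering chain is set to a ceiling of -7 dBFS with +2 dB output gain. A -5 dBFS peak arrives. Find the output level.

-5 dBFS

The limiter clamps the peak to its -7 dBFS ceiling.
Output gain then adds 2 dB: -7 + 2 = -5 dBFS.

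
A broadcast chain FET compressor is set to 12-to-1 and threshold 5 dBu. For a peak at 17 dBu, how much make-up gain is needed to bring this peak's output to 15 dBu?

9 dB

The peak compresses to 5 + 12/12 = 6 dBu.
To reach 15 dBu requires 15 − 6 = 9 dB of make-up.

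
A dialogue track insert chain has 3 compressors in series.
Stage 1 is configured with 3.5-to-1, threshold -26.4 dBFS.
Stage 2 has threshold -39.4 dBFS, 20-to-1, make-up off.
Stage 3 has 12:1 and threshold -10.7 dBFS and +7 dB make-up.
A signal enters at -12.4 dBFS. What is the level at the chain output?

-31.55 dBFS

Stage 1: -12.4 dBFS is 14 dB over -26.4 dBFS; at 3.5:1 that becomes 4 dB over, giving -22.4 dBFS.
Stage 2: -22.4 dBFS is 17 dB over -39.4 dBFS; at 20:1 that becomes 0.85 dB over, giving -38.55 dBFS.
Stage 3: below threshold (-38.55 ≤ -10.7); passes unchanged; make-up brings it to -31.55 dBFS.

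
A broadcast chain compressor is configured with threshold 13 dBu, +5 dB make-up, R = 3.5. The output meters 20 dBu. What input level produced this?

20 dBu

Remove make-up: 20 − 5 = 15 dBu.
That's 2 dB above the 13 dBu threshold.
Input overshoot = R × output overshoot = 7 dB → input = 13 + 7 = 20 dBu.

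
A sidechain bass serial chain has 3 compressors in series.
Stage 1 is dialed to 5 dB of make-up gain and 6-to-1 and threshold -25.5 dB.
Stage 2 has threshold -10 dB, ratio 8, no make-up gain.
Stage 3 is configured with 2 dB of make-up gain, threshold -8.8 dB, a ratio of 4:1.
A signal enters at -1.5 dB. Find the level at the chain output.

-14.5 dB

Stage 1: -1.5 dB is 24 dB over -25.5 dB; at 6:1 that becomes 4 dB over, giving -21.5 dB; +5 dB make-up → -16.5 dB.
Stage 2: -16.5 dB ≤ -10 dB, so stage 2 doesn't engage; output -16.5 dB.
Stage 3: -16.5 dB ≤ -8.8 dB, so stage 3 doesn't engage; make-up brings it to -14.5 dB.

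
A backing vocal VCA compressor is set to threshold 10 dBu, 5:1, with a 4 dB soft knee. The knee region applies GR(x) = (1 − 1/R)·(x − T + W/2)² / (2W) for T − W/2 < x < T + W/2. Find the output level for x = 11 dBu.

10.1 dBu

x − T + W/2 = 11 − 10 + 2 = 3.
GR = (1 − 1/5) × 3² / 8 = 0.8 × 9 / 8 = 0.9 dB.
Output = 11 − 0.9 = 10.1 dBu.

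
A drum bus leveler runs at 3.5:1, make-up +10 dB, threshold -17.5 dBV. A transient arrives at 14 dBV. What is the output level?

1.5 dBV

14 dBV sits 31.5 dB over threshold.
At 3.5:1 the overshoot is divided by 3.5, leaving 9 dB above threshold.
Output = -17.5 + 9 = -8.5 dBV; make-up adds 10 dB, giving 1.5 dBV.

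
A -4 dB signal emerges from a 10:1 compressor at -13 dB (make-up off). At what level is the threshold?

Input is 10 dB above T (since output overshoot × R = input overshoot: (-13 − T)·10 = -4 − T gives T = -14 dB).
Check: -14 + (-4 − (-14))/10 = -14 + 1 = -13 dB. ✓

-14 dB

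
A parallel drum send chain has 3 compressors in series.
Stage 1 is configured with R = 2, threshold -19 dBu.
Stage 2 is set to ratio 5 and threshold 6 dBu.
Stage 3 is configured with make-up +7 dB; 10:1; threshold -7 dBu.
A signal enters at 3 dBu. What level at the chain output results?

-1 dBu

Stage 1: overshoot 22 dB → 22/2 = 11 dB → -8 dBu.
Stage 2: below threshold (-8 ≤ 6); passes unchanged; output -8 dBu.
Stage 3: -8 dBu ≤ -7 dBu, so stage 3 doesn't engage; make-up brings it to -1 dBu.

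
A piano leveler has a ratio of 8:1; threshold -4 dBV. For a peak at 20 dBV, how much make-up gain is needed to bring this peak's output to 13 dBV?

14 dB

The peak compresses to -4 + 24/8 = -1 dBV.
To reach 13 dBV requires 13 − (-1) = 14 dB of make-up.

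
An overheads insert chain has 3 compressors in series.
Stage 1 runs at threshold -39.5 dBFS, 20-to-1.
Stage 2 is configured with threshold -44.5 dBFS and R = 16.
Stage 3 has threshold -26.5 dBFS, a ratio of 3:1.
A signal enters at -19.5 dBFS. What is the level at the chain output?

Stage 1: -19.5 dBFS is 20 dB over -39.5 dBFS; at 20:1 that becomes 1 dB over, giving -38.5 dBFS.
Stage 2: overshoot 6 dB → 6/16 = 0.375 dB → -44.125 dBFS.
Stage 3: -44.125 dBFS ≤ -26.5 dBFS, so stage 3 doesn't engage; output -44.125 dBFS.

-44.125 dBFS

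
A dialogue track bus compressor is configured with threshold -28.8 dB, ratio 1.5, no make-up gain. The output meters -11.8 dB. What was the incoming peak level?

-3.3 dB

That's 17 dB above the -28.8 dB threshold.
Undo the ratio: input overshoot = 17 × 1.5 = 25.5 dB, giving input = -3.3 dB.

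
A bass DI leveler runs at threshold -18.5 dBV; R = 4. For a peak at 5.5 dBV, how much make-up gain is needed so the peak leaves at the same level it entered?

18 dB

The peak compresses to -18.5 + 24/4 = -12.5 dBV.
To reach 5.5 dBV requires 5.5 − (-12.5) = 18 dB of make-up.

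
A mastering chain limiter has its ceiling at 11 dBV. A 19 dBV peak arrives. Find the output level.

11 dBV

At ∞:1, everything above 11 dBV is held at the ceiling.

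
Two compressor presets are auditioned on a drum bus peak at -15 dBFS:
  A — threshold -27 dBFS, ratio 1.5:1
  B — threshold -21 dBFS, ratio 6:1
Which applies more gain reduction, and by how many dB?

B, by 1 dB

A: GR = 12 − 12/1.5 = 4 dB.
B: GR = 6 − 6/6 = 5 dB.
B applies 1 dB more gain reduction.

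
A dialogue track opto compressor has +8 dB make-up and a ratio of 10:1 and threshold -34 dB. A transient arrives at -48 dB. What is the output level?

-48 dB is 14 dB below the -34 dB threshold, so no gain reduction is applied.
Make-up gain adds 8 dB: -48 + 8 = -40 dB.

-40 dB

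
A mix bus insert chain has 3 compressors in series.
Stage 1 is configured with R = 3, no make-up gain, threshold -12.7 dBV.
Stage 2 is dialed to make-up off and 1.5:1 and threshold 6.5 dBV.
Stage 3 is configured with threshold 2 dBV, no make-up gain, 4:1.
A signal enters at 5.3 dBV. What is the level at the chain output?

Stage 1: 5.3 dBV is 18 dB over -12.7 dBV; at 3:1 that becomes 6 dB over, giving -6.7 dBV.
Stage 2: below threshold (-6.7 ≤ 6.5); passes unchanged; output -6.7 dBV.
Stage 3: -6.7 dBV ≤ 2 dBV, so stage 3 doesn't engage; output -6.7 dBV.

-6.7 dBV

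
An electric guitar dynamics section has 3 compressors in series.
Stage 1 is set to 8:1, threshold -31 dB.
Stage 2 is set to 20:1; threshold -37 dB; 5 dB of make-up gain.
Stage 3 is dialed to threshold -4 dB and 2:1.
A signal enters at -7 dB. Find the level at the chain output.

Stage 1: 24 dB above -31 dB, reduced 8:1 to 3 dB above → -28 dB.
Stage 2: overshoot 9 dB → 9/20 = 0.45 dB → -36.55 dB; +5 dB make-up → -31.55 dB.
Stage 3: -31.55 dB ≤ -4 dB, so stage 3 doesn't engage; output -31.55 dB.

-31.55 dB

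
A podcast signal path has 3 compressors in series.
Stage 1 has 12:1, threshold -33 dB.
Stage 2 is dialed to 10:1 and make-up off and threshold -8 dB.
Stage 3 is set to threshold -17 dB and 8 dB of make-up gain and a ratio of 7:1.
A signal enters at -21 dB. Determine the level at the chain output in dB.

Stage 1: -21 dB is 12 dB over -33 dB; at 12:1 that becomes 1 dB over, giving -32 dB.
Stage 2: -32 dB is at or below the -8 dB threshold — no compression; output -32 dB.
Stage 3: below threshold (-32 ≤ -17); passes unchanged; make-up brings it to -24 dB.

-24 dB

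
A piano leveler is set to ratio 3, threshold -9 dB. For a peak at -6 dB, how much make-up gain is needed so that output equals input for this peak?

The peak compresses to -9 + 3/3 = -8 dB.
To reach -6 dB requires -6 − (-8) = 2 dB of make-up.

2 dB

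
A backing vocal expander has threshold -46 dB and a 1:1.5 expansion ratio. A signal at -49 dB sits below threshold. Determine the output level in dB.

-50.5 dB

The input is 3 dB below the -46 dB threshold.
A 1:1.5 expander multiplies undershoot by 1.5: 3 × 1.5 = 4.5 dB below threshold.
Output = -46 − 4.5 = -50.5 dB.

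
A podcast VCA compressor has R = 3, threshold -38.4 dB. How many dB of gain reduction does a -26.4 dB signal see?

-26.4 dB exceeds the threshold by 12 dB.
After 3:1 compression the overshoot becomes 12/3 = 4 dB.
Gain reduction = 12 − 4 = 8 dB.

8 dB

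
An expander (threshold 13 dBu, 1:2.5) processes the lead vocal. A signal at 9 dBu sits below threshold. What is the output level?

3 dBu

Below threshold, a 1:2.5 expander applies gain = (2.5−1)×(T − x) of attenuation.
(2.5−1) × 4 = 6 dB, so output = 9 − 6 = 3 dBu.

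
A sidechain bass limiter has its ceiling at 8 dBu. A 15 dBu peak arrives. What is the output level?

A brickwall limiter is an ∞:1 compressor: any input above the ceiling is clamped to 8 dBu.

8 dBu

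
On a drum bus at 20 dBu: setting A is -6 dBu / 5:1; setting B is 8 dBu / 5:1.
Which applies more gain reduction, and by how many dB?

A: overshoot 26 dB → output overshoot 5.2 dB → GR 20.8 dB.
B: overshoot 12 dB → output overshoot 2.4 dB → GR 9.6 dB.
A applies 11.2 dB more gain reduction.

A, by 11.2 dB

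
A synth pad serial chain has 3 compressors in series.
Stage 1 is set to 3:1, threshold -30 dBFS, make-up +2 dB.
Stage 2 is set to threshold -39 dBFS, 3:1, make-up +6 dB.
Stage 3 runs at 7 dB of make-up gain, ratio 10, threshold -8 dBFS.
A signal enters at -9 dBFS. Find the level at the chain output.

Stage 1: overshoot 21 dB → 21/3 = 7 dB → -23 dBFS; +2 dB make-up → -21 dBFS.
Stage 2: -21 dBFS is 18 dB over -39 dBFS; at 3:1 that becomes 6 dB over, giving -33 dBFS; +6 dB make-up → -27 dBFS.
Stage 3: -27 dBFS ≤ -8 dBFS, so stage 3 doesn't engage; make-up brings it to -20 dBFS.

-20 dBFS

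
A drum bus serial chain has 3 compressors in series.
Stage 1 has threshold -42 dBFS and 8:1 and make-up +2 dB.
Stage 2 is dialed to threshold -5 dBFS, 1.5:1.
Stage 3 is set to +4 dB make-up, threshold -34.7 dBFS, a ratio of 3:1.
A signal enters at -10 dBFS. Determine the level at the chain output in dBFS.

Stage 1: -10 dBFS is 32 dB over -42 dBFS; at 8:1 that becomes 4 dB over, giving -38 dBFS; +2 dB make-up → -36 dBFS.
Stage 2: -36 dBFS ≤ -5 dBFS, so stage 2 doesn't engage; output -36 dBFS.
Stage 3: -36 dBFS ≤ -34.7 dBFS, so stage 3 doesn't engage; make-up brings it to -32 dBFS.

-32 dBFS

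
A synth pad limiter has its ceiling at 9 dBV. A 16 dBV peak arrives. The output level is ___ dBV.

A brickwall limiter is an ∞:1 compressor: any input above the ceiling is clamped to 9 dBV.

9 dBV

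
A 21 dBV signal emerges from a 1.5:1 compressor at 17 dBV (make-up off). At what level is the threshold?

Let T be the threshold. Output overshoot = (input overshoot)/R, so 17 − T = (21 − T)/1.5.
1.5·(17 − T) = 21 − T → 0.5·T = 25.5 − 21 = 4.5.
T = 4.5/0.5 = 9 dBV.

9 dBV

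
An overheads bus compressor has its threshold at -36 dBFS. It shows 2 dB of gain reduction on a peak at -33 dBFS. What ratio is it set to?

Input overshoot = -33 − (-36) = 3 dB.
Output overshoot = 3 − 2 = 1 dB.
Ratio = input overshoot / output overshoot = 3 / 1 = 3.

3:1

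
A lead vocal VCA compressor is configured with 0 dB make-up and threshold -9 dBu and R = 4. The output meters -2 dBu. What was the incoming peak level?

Post-compression overshoot = -2 − (-9) = 7 dB.
Input overshoot = R × output overshoot = 28 dB → input = -9 + 28 = 19 dBu.

19 dBu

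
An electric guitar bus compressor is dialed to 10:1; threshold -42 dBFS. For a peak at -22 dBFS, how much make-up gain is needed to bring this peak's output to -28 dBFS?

The peak compresses to -42 + 20/10 = -40 dBFS.
To reach -28 dBFS requires -28 − (-40) = 12 dB of make-up.

12 dB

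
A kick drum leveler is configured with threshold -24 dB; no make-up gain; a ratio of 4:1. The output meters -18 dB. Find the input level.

That's 6 dB above the -24 dB threshold.
Input overshoot = R × output overshoot = 24 dB → input = -24 + 24 = 0 dB.

0 dB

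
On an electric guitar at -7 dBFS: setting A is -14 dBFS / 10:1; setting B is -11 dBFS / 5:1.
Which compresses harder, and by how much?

A, by 3.1 dB

A: GR = 7 − 7/10 = 6.3 dB.
B: GR = 4 − 4/5 = 3.2 dB.
Difference: 3.1 dB in favour of A.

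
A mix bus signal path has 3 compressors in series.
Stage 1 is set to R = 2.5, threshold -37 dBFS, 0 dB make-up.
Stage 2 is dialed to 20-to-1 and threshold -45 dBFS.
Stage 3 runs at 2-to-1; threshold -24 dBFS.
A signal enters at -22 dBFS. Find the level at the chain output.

Stage 1: 15 dB above -37 dBFS, reduced 2.5:1 to 6 dB above → -31 dBFS.
Stage 2: -31 dBFS is 14 dB over -45 dBFS; at 20:1 that becomes 0.7 dB over, giving -44.3 dBFS.
Stage 3: -44.3 dBFS is at or below the -24 dBFS threshold — no compression; output -44.3 dBFS.

-44.3 dBFS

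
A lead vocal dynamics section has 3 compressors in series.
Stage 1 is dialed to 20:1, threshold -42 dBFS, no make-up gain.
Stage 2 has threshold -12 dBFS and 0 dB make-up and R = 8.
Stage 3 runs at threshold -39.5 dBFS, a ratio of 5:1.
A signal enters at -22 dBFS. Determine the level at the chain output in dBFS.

Stage 1: overshoot 20 dB → 20/20 = 1 dB → -41 dBFS.
Stage 2: below threshold (-41 ≤ -12); passes unchanged; output -41 dBFS.
Stage 3: below threshold (-41 ≤ -39.5); passes unchanged; output -41 dBFS.

-41 dBFS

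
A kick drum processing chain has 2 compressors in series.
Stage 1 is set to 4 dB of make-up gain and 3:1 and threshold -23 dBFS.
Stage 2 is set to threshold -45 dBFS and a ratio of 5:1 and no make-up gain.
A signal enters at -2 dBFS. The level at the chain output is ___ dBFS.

Stage 1: -2 dBFS is 21 dB over -23 dBFS; at 3:1 that becomes 7 dB over, giving -16 dBFS; +4 dB make-up → -12 dBFS.
Stage 2: -12 dBFS is 33 dB over -45 dBFS; at 5:1 that becomes 6.6 dB over, giving -38.4 dBFS.

-38.4 dBFS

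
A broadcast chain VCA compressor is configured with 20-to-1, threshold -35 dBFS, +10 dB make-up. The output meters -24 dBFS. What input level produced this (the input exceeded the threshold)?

-15 dBFS

Remove make-up: -24 − 10 = -34 dBFS.
Post-compression overshoot = -34 − (-35) = 1 dB.
Input overshoot = R × output overshoot = 20 dB → input = -35 + 20 = -15 dBFS.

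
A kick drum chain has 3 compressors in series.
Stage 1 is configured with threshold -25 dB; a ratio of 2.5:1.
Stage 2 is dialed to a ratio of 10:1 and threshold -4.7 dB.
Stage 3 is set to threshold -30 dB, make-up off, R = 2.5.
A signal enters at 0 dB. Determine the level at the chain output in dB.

-24 dB

Stage 1: overshoot 25 dB → 25/2.5 = 10 dB → -15 dB.
Stage 2: -15 dB ≤ -4.7 dB, so stage 2 doesn't engage; output -15 dB.
Stage 3: -15 dB is 15 dB over -30 dB; at 2.5:1 that becomes 6 dB over, giving -24 dB.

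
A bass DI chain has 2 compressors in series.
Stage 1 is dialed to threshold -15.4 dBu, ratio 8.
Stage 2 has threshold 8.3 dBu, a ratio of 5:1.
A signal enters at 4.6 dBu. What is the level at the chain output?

-12.9 dBu

Stage 1: overshoot 20 dB → 20/8 = 2.5 dB → -12.9 dBu.
Stage 2: below threshold (-12.9 ≤ 8.3); passes unchanged; output -12.9 dBu.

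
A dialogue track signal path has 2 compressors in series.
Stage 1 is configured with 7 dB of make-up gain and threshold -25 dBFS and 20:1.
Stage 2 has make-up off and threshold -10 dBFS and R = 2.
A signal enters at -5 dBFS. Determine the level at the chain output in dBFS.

-17 dBFS

Stage 1: overshoot 20 dB → 20/20 = 1 dB → -24 dBFS; +7 dB make-up → -17 dBFS.
Stage 2: -17 dBFS ≤ -10 dBFS, so stage 2 doesn't engage; output -17 dBFS.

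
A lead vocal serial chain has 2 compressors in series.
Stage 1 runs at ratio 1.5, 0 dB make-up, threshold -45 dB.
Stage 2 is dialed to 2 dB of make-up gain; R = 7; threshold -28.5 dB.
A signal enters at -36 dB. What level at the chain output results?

Stage 1: 9 dB above -45 dB, reduced 1.5:1 to 6 dB above → -39 dB.
Stage 2: -39 dB is at or below the -28.5 dB threshold — no compression; make-up brings it to -37 dB.

-37 dB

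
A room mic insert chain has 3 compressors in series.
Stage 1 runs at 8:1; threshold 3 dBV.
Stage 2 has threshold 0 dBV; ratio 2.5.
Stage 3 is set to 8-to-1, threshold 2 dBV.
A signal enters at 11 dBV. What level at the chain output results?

1.6 dBV

Stage 1: 11 dBV is 8 dB over 3 dBV; at 8:1 that becomes 1 dB over, giving 4 dBV.
Stage 2: 4 dBV is 4 dB over 0 dBV; at 2.5:1 that becomes 1.6 dB over, giving 1.6 dBV.
Stage 3: 1.6 dBV ≤ 2 dBV, so stage 3 doesn't engage; output 1.6 dBV.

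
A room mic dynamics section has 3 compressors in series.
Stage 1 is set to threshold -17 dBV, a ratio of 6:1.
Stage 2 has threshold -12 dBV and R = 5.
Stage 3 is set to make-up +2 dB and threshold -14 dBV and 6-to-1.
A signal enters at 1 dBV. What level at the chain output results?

-12 dBV

Stage 1: overshoot 18 dB → 18/6 = 3 dB → -14 dBV.
Stage 2: -14 dBV ≤ -12 dBV, so stage 2 doesn't engage; output -14 dBV.
Stage 3: below threshold (-14 ≤ -14); passes unchanged; make-up brings it to -12 dBV.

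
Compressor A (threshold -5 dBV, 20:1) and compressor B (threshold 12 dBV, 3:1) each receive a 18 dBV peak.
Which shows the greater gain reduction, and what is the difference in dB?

A: overshoot 23 dB → output overshoot 1.15 dB → GR 21.85 dB.
B: overshoot 6 dB → output overshoot 2 dB → GR 4 dB.
A applies 17.85 dB more gain reduction.

A, by 17.85 dB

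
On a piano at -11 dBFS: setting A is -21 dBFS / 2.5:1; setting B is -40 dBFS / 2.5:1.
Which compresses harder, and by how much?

A: 10 dB over, compressed to 4 dB over, so 6 dB of GR.
B: 29 dB over, compressed to 11.6 dB over, so 17.4 dB of GR.
Difference: 11.4 dB in favour of B.

B, by 11.4 dB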